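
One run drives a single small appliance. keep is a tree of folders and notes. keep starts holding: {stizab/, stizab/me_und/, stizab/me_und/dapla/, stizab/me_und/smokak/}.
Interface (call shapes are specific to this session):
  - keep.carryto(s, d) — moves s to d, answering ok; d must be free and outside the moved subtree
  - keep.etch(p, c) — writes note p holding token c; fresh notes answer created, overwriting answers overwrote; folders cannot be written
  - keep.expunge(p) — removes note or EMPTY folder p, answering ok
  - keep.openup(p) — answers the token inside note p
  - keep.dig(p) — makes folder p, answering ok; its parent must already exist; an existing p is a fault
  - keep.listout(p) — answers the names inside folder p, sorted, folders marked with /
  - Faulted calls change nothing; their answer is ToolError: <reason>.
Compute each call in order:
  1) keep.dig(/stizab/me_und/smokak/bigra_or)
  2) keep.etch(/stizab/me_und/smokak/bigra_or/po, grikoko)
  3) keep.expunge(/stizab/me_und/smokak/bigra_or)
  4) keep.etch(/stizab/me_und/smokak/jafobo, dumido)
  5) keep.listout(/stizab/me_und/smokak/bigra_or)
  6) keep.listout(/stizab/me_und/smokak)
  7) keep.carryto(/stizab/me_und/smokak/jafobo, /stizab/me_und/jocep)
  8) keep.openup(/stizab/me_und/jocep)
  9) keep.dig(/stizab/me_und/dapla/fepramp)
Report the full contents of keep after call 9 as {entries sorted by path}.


Answer: {stizab/, stizab/me_und/, stizab/me_und/dapla/, stizab/me_und/dapla/fepramp/, stizab/me_und/jocep=dumido, stizab/me_und/smokak/, stizab/me_und/smokak/bigra_or/, stizab/me_und/smokak/bigra_or/po=grikoko}

Derivation:
→ dig(p→/stizab/me_und/smokak/bigra_or)
← ok
→ etch(p→/stizab/me_und/smokak/bigra_or/po, c→grikoko)
← created
→ expunge(p→/stizab/me_und/smokak/bigra_or)
← ToolError: not empty
→ etch(p→/stizab/me_und/smokak/jafobo, c→dumido)
← created
→ listout(p→/stizab/me_und/smokak/bigra_or)
← [po]
→ listout(p→/stizab/me_und/smokak)
← [bigra_or/, jafobo]
→ carryto(s→/stizab/me_und/smokak/jafobo, d→/stizab/me_und/jocep)
← ok
→ openup(p→/stizab/me_und/jocep)
← dumido
→ dig(p→/stizab/me_und/dapla/fepramp)
← ok


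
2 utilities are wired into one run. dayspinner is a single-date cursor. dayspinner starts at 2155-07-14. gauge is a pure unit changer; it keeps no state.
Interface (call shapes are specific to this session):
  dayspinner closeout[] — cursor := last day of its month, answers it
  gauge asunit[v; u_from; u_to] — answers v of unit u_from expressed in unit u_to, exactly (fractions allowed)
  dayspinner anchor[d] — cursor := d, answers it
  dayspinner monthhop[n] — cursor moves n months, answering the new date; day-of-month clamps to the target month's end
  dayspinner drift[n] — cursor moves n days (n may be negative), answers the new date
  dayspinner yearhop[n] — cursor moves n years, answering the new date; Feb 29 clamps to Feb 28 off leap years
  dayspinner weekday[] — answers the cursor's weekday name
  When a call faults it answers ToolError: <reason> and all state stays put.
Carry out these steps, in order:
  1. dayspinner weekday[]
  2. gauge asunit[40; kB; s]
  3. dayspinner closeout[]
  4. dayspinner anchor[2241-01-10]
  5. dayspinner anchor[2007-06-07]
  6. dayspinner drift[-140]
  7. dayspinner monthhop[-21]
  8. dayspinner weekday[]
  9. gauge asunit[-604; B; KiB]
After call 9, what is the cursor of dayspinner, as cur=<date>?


Answer: cur=2005-04-18

Derivation:
→ dayspinner weekday()
← Monday
→ gauge asunit(40, kB, s)
← ToolError: incompatible units
→ dayspinner closeout()
← 2155-07-31
→ dayspinner anchor(2241-01-10)
← 2241-01-10
→ dayspinner anchor(2007-06-07)
← 2007-06-07
→ dayspinner drift(-140)
← 2007-01-18
→ dayspinner monthhop(-21)
← 2005-04-18
→ dayspinner weekday()
← Monday
→ gauge asunit(-604, B, KiB)
← -151/256


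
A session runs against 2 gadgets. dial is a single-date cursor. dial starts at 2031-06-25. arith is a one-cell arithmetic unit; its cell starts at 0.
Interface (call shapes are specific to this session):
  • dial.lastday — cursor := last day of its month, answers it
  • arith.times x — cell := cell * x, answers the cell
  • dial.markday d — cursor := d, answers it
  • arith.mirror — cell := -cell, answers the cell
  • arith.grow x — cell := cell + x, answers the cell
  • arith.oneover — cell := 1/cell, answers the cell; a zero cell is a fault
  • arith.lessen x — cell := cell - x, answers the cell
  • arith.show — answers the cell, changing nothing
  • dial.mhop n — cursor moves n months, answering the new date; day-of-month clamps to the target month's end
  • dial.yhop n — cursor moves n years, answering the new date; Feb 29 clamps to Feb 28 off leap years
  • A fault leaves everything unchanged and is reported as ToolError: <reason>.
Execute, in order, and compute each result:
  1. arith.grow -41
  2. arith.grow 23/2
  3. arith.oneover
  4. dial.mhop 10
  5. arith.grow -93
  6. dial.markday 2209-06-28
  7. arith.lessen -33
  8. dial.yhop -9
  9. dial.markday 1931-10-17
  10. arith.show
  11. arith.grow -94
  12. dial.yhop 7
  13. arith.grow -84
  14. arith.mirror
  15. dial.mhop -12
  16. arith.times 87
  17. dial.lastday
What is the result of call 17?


Answer: 1937-10-31

Derivation:
I run arith.grow using x→-41, and see -41.
I call arith.grow using x→23/2, giving -59/2.
I call arith.oneover, and observe -2/59.
Calling dial.mhop using n→10, and get 2032-04-25.
I invoke arith.grow using x→-93, and see -5489/59.
I call dial.markday using d→2209-06-28, giving 2209-06-28.
Using arith.lessen using x→-33, — result: -3542/59.
Calling dial.yhop using n→-9, giving 2200-06-28.
I try dial.markday using d→1931-10-17, and see 1931-10-17.
I try arith.show, yielding -3542/59.
Then arith.grow using x→-94, — result: -9088/59.
Invoking dial.yhop using n→7, — result: 1938-10-17.
Calling arith.grow using x→-84, and observe -14044/59.
Invoking arith.mirror(), and get 14044/59.
I invoke dial.mhop using n→-12, and observe 1937-10-17.
I use arith.times using x→87, which returns 1221828/59.
I run dial.lastday: 1937-10-31.


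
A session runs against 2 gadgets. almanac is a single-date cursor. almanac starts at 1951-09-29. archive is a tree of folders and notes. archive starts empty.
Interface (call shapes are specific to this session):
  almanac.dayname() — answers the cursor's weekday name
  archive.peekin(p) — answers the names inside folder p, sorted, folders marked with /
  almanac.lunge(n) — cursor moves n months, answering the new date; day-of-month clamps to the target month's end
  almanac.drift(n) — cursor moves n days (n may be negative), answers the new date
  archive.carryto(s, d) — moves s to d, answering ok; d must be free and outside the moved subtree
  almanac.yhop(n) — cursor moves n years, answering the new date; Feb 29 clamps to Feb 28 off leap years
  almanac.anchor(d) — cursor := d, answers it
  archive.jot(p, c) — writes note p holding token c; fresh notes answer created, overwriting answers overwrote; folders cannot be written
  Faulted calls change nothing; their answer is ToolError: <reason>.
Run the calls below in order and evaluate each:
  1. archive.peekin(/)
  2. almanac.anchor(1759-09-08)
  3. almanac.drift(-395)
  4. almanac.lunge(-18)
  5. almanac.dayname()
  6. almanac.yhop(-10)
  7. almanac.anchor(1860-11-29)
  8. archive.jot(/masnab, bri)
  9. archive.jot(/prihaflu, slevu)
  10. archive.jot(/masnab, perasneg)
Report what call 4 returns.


[in] archive.peekin /
:: []
[in] almanac.anchor 1759-09-08
:: 1759-09-08
[in] almanac.drift -395
:: 1758-08-09
[in] almanac.lunge -18
:: 1757-02-09
[in] almanac.dayname
:: Wednesday
[in] almanac.yhop -10
:: 1747-02-09
[in] almanac.anchor 1860-11-29
:: 1860-11-29
[in] archive.jot /masnab bri
:: created
[in] archive.jot /prihaflu slevu
:: created
[in] archive.jot /masnab perasneg
:: overwrote

Answer: 1757-02-09


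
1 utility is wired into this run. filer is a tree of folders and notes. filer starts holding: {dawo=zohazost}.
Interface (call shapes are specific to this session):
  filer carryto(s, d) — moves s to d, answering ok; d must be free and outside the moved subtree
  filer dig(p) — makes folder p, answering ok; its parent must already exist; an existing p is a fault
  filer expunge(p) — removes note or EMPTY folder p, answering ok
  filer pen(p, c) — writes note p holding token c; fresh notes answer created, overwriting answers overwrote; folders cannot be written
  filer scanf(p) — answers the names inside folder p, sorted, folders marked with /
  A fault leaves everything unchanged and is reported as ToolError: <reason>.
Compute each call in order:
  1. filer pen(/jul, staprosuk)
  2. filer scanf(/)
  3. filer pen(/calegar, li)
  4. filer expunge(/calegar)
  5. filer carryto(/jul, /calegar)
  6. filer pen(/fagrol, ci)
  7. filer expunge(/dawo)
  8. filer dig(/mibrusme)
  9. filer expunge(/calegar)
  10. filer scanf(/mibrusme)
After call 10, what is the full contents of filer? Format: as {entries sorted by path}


[in] filer pen p→/jul c→staprosuk
= created
[in] filer scanf p→/
= [dawo, jul]
[in] filer pen p→/calegar c→li
= created
[in] filer expunge p→/calegar
= ok
[in] filer carryto s→/jul d→/calegar
= ok
[in] filer pen p→/fagrol c→ci
= created
[in] filer expunge p→/dawo
= ok
[in] filer dig p→/mibrusme
= ok
[in] filer expunge p→/calegar
= ok
[in] filer scanf p→/mibrusme
= []

Answer: {fagrol=ci, mibrusme/}


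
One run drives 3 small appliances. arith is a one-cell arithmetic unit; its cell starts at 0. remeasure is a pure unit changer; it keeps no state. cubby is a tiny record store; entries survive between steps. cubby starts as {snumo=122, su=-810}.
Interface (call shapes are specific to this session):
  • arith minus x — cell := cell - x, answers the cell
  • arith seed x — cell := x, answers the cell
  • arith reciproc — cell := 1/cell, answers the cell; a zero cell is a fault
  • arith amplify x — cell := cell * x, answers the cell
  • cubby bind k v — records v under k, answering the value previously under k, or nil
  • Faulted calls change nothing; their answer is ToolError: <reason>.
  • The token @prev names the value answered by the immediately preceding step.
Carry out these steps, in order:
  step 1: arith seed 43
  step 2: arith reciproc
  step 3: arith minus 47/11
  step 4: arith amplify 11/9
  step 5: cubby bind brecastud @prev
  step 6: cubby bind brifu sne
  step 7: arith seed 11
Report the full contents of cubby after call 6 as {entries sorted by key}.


Using arith seed(x='43'), and get 43.
Next I call arith reciproc, yielding 1/43.
Then arith minus(x='47/11'), → -2010/473.
I try arith amplify(x='11/9'): -670/129.
Now I run cubby bind(k='brecastud', v='@prev'), → nil.
Next I call cubby bind(k='brifu', v='sne'), and get nil.
Using arith seed(x='11'), and observe 11.

Answer: {brecastud=-670/129, brifu=sne, snumo=122, su=-810}


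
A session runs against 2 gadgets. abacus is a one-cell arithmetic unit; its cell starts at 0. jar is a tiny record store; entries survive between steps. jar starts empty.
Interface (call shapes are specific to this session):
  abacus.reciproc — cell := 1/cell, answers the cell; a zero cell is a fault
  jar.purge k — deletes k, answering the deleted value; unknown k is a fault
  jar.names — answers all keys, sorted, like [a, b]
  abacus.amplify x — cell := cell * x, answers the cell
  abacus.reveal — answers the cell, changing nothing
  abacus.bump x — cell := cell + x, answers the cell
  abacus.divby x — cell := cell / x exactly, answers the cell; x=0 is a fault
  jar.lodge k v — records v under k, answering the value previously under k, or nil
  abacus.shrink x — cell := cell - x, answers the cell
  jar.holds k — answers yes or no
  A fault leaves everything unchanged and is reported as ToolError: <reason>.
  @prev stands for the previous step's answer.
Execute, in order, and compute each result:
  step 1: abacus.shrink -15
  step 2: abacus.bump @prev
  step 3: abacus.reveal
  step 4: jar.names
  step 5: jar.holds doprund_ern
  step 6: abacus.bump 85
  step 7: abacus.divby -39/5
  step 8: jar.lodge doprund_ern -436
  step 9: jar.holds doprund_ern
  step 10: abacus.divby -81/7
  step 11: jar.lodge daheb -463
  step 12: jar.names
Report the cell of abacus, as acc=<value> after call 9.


// abacus.shrink(-15) -> 15
// abacus.bump(@prev) -> 30
// abacus.reveal() -> 30
// jar.names() -> []
// jar.holds(doprund_ern) -> no
// abacus.bump(85) -> 115
// abacus.divby(-39/5) -> -575/39
// jar.lodge(doprund_ern, -436) -> nil
// jar.holds(doprund_ern) -> yes
// abacus.divby(-81/7) -> 4025/3159
// jar.lodge(daheb, -463) -> nil
// jar.names() -> [daheb, doprund_ern]

Answer: acc=-575/39


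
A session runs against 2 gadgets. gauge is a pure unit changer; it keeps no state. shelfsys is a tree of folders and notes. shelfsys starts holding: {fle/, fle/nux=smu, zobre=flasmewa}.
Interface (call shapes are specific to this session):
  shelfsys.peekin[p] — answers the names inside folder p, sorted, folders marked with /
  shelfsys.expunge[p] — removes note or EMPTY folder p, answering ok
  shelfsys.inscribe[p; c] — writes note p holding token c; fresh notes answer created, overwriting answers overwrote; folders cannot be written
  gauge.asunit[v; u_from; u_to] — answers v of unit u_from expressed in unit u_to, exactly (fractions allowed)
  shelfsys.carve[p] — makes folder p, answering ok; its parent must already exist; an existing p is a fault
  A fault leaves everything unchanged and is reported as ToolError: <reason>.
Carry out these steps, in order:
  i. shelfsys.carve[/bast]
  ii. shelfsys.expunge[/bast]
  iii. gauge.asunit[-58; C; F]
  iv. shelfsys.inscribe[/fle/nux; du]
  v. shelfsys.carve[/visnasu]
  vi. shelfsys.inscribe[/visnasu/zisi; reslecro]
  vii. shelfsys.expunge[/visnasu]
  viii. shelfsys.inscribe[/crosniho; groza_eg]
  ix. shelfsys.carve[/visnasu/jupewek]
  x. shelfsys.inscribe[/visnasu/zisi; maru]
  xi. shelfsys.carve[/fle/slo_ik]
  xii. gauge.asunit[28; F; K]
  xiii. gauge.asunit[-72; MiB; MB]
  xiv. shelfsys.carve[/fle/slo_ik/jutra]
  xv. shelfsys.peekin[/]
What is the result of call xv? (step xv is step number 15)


Act: shelfsys.carve[p→/bast]
Obs: ok
Act: shelfsys.expunge[p→/bast]
Obs: ok
Act: gauge.asunit[v→-58; u_from→C; u_to→F]
Obs: -362/5
Act: shelfsys.inscribe[p→/fle/nux; c→du]
Obs: overwrote
Act: shelfsys.carve[p→/visnasu]
Obs: ok
Act: shelfsys.inscribe[p→/visnasu/zisi; c→reslecro]
Obs: created
Act: shelfsys.expunge[p→/visnasu]
Obs: ToolError: not empty
Act: shelfsys.inscribe[p→/crosniho; c→groza_eg]
Obs: created
Act: shelfsys.carve[p→/visnasu/jupewek]
Obs: ok
Act: shelfsys.inscribe[p→/visnasu/zisi; c→maru]
Obs: overwrote
Act: shelfsys.carve[p→/fle/slo_ik]
Obs: ok
Act: gauge.asunit[v→28; u_from→F; u_to→K]
Obs: 48767/180
Act: gauge.asunit[v→-72; u_from→MiB; u_to→MB]
Obs: -1179648/15625
Act: shelfsys.carve[p→/fle/slo_ik/jutra]
Obs: ok
Act: shelfsys.peekin[p→/]
Obs: [crosniho, fle/, visnasu/, zobre]

Answer: [crosniho, fle/, visnasu/, zobre]


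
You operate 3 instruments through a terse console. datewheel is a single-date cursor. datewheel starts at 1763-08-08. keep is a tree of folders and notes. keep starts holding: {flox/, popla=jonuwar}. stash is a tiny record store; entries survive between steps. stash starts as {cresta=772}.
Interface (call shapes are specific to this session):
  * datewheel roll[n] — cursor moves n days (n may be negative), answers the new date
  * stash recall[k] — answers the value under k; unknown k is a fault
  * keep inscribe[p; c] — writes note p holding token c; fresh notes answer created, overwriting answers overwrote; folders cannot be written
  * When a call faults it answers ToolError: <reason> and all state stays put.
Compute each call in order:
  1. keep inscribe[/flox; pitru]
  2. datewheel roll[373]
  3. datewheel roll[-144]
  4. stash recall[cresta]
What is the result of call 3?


;; 1. keep inscribe(p='/flox', c='pitru') -> ToolError: is a directory
;; 2. datewheel roll(n='373') -> 1764-08-15
;; 3. datewheel roll(n='-144') -> 1764-03-24
;; 4. stash recall(k='cresta') -> 772

Answer: 1764-03-24


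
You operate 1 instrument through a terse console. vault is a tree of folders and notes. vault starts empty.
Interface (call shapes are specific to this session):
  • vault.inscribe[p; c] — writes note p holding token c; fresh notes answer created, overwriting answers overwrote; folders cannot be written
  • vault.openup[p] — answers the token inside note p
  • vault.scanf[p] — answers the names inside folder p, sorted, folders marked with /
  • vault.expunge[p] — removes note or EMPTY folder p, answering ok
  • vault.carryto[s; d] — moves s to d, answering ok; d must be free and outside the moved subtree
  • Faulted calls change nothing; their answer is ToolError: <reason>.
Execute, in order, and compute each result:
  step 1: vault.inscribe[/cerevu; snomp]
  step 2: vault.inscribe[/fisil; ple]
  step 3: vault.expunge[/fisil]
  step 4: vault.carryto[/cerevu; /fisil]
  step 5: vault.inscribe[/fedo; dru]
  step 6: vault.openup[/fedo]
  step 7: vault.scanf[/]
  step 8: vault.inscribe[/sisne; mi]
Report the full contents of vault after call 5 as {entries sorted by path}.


Answer: {fedo=dru, fisil=snomp}

Derivation:
Act: inscribe[p='/cerevu'; c='snomp']
Obs: created
Act: inscribe[p='/fisil'; c='ple']
Obs: created
Act: expunge[p='/fisil']
Obs: ok
Act: carryto[s='/cerevu'; d='/fisil']
Obs: ok
Act: inscribe[p='/fedo'; c='dru']
Obs: created
Act: openup[p='/fedo']
Obs: dru
Act: scanf[p='/']
Obs: [fedo, fisil]
Act: inscribe[p='/sisne'; c='mi']
Obs: created


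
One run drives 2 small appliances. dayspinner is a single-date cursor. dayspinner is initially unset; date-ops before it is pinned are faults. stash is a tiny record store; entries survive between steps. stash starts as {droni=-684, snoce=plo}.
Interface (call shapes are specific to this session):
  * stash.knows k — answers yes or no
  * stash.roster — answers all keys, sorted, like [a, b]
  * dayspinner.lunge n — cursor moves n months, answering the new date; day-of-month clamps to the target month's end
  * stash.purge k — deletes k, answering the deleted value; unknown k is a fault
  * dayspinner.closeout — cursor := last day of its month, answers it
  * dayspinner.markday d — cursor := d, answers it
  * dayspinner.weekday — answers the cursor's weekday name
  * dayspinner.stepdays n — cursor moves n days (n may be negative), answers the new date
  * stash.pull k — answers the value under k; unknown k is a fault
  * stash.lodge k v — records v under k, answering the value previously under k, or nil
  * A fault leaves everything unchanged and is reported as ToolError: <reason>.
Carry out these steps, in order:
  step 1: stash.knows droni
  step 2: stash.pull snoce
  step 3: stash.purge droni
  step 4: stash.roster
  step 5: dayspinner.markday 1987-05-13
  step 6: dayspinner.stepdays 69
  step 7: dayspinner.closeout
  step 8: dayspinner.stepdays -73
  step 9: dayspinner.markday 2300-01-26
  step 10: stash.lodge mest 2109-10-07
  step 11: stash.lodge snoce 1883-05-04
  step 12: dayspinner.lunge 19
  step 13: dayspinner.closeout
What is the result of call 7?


Answer: 1987-07-31

Derivation:
-- stash.knows(k→droni) => yes
-- stash.pull(k→snoce) => plo
-- stash.purge(k→droni) => -684
-- stash.roster() => [snoce]
-- dayspinner.markday(d→1987-05-13) => 1987-05-13
-- dayspinner.stepdays(n→69) => 1987-07-21
-- dayspinner.closeout() => 1987-07-31
-- dayspinner.stepdays(n→-73) => 1987-05-19
-- dayspinner.markday(d→2300-01-26) => 2300-01-26
-- stash.lodge(k→mest, v→2109-10-07) => nil
-- stash.lodge(k→snoce, v→1883-05-04) => plo
-- dayspinner.lunge(n→19) => 2301-08-26
-- dayspinner.closeout() => 2301-08-31


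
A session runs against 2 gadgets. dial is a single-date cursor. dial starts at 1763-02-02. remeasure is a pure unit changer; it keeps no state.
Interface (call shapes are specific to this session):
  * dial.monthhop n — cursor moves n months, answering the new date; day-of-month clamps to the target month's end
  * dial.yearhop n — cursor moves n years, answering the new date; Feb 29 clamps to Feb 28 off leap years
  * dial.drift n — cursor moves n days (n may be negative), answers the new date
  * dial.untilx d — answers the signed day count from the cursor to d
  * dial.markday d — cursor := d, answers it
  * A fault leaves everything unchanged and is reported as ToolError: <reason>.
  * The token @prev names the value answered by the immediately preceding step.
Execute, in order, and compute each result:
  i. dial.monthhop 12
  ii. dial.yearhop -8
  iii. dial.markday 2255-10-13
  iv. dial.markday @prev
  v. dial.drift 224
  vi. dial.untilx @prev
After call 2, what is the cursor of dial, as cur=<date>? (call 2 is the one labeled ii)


==> dial.monthhop(n→12)
<== 1764-02-02
==> dial.yearhop(n→-8)
<== 1756-02-02
==> dial.markday(d→2255-10-13)
<== 2255-10-13
==> dial.markday(d→@prev)
<== 2255-10-13
==> dial.drift(n→224)
<== 2256-05-24
==> dial.untilx(d→@prev)
<== 0

Answer: cur=1756-02-02


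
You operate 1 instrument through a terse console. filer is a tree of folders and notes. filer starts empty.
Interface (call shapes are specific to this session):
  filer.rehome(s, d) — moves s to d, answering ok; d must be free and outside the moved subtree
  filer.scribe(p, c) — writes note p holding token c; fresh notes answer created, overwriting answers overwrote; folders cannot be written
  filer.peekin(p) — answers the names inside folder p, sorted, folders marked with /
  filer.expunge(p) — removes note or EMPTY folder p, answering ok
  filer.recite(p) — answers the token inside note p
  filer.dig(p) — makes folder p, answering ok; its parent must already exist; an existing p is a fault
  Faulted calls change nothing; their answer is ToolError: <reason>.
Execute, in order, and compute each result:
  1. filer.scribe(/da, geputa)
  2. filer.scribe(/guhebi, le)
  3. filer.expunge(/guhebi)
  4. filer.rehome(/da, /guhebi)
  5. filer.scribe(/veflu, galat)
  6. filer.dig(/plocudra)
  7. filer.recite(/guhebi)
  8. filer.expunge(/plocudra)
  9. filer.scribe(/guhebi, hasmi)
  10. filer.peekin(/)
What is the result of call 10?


==> filer.scribe(p='/da', c='geputa')
<== created
==> filer.scribe(p='/guhebi', c='le')
<== created
==> filer.expunge(p='/guhebi')
<== ok
==> filer.rehome(s='/da', d='/guhebi')
<== ok
==> filer.scribe(p='/veflu', c='galat')
<== created
==> filer.dig(p='/plocudra')
<== ok
==> filer.recite(p='/guhebi')
<== geputa
==> filer.expunge(p='/plocudra')
<== ok
==> filer.scribe(p='/guhebi', c='hasmi')
<== overwrote
==> filer.peekin(p='/')
<== [guhebi, veflu]

Answer: [guhebi, veflu]


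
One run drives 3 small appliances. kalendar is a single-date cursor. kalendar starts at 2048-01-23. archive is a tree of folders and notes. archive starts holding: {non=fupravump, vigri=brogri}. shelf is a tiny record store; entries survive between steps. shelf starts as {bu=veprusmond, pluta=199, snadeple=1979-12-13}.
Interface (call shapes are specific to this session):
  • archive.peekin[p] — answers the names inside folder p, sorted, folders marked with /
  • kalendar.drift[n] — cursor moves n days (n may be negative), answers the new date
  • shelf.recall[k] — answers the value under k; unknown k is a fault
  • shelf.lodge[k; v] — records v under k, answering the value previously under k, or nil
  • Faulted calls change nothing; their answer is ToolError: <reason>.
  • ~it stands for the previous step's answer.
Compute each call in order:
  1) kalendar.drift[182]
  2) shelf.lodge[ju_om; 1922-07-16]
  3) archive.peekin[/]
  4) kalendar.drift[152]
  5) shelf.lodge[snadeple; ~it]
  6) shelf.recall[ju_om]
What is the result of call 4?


Answer: 2048-12-22

Derivation:
% drift(182) : 2048-07-23
% lodge(ju_om, 1922-07-16) : nil
% peekin(/) : [non, vigri]
% drift(152) : 2048-12-22
% lodge(snadeple, ~it) : 1979-12-13
% recall(ju_om) : 1922-07-16


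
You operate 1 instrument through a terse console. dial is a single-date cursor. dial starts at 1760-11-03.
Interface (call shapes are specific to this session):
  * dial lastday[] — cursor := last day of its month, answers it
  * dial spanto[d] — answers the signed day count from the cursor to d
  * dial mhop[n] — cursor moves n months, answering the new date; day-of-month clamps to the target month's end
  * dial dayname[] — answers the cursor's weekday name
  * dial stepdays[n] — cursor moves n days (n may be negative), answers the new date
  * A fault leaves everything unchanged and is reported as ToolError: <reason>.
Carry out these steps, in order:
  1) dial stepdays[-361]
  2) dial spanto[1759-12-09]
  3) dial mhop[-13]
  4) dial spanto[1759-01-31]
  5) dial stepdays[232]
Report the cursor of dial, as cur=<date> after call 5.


% dial stepdays n: -361
:: 1759-11-08
% dial spanto d: 1759-12-09
:: 31
% dial mhop n: -13
:: 1758-10-08
% dial spanto d: 1759-01-31
:: 115
% dial stepdays n: 232
:: 1759-05-28

Answer: cur=1759-05-28


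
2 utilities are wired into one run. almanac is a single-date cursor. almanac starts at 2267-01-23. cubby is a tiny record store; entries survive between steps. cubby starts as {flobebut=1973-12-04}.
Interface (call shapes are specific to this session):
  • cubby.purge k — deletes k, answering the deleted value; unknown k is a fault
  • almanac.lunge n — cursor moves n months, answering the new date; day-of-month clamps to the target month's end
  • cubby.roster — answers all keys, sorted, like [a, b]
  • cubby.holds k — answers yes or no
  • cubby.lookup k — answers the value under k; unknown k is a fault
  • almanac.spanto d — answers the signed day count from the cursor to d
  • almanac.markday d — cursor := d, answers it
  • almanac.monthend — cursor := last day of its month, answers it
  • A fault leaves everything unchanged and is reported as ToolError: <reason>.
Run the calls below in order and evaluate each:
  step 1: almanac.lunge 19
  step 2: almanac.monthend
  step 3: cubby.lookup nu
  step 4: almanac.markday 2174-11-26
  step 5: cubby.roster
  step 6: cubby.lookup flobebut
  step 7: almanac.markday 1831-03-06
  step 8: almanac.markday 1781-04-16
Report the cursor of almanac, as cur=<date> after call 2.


Answer: cur=2268-08-31

Derivation:
// 1. almanac.lunge(n='19') == 2268-08-23
// 2. almanac.monthend() == 2268-08-31
// 3. cubby.lookup(k='nu') == ToolError: no such key nu
// 4. almanac.markday(d='2174-11-26') == 2174-11-26
// 5. cubby.roster() == [flobebut]
// 6. cubby.lookup(k='flobebut') == 1973-12-04
// 7. almanac.markday(d='1831-03-06') == 1831-03-06
// 8. almanac.markday(d='1781-04-16') == 1781-04-16


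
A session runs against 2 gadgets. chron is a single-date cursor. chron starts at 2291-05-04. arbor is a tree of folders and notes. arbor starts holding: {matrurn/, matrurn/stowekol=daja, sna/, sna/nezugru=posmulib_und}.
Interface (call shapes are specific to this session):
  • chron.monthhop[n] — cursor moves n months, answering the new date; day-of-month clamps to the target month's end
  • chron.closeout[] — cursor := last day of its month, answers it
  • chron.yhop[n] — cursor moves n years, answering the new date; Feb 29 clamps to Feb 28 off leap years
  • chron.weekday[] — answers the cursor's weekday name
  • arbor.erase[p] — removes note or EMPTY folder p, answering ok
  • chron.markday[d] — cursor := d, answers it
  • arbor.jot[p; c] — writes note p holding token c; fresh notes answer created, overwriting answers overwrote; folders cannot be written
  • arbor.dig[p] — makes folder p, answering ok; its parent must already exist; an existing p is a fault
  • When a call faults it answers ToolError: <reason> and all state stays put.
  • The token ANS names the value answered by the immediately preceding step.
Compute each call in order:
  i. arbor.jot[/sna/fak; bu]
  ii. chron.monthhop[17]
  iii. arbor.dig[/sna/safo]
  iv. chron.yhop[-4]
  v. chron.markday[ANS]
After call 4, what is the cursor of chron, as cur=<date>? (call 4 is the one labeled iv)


Do: arbor.jot[p='/sna/fak'; c='bu']
See: created
Do: chron.monthhop[n='17']
See: 2292-10-04
Do: arbor.dig[p='/sna/safo']
See: ok
Do: chron.yhop[n='-4']
See: 2288-10-04
Do: chron.markday[d='ANS']
See: 2288-10-04

Answer: cur=2288-10-04


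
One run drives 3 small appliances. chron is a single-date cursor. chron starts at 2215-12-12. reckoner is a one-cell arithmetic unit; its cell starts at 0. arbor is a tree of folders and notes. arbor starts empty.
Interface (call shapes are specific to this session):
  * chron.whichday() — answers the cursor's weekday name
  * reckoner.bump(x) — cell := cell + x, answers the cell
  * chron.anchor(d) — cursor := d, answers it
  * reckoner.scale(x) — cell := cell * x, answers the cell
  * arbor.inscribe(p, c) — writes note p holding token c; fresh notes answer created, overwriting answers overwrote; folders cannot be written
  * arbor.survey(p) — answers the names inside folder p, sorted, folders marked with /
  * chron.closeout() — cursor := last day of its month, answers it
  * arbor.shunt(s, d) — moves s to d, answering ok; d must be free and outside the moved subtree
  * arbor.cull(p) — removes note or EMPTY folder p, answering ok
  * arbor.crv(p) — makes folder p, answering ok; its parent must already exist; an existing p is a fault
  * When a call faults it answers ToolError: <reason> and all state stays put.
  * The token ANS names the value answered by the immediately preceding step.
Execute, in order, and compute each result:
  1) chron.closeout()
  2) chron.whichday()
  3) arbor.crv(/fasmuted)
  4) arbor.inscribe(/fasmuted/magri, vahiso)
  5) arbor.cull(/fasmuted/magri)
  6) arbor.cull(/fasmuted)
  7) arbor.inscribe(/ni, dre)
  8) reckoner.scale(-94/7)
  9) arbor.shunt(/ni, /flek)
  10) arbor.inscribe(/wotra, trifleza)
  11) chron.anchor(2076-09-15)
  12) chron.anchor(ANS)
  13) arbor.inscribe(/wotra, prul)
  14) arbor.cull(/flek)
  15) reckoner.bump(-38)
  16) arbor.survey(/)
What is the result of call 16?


-- chron.closeout() -> 2215-12-31
-- chron.whichday() -> Sunday
-- arbor.crv(/fasmuted) -> ok
-- arbor.inscribe(/fasmuted/magri, vahiso) -> created
-- arbor.cull(/fasmuted/magri) -> ok
-- arbor.cull(/fasmuted) -> ok
-- arbor.inscribe(/ni, dre) -> created
-- reckoner.scale(-94/7) -> 0
-- arbor.shunt(/ni, /flek) -> ok
-- arbor.inscribe(/wotra, trifleza) -> created
-- chron.anchor(2076-09-15) -> 2076-09-15
-- chron.anchor(ANS) -> 2076-09-15
-- arbor.inscribe(/wotra, prul) -> overwrote
-- arbor.cull(/flek) -> ok
-- reckoner.bump(-38) -> -38
-- arbor.survey(/) -> [wotra]

Answer: [wotra]


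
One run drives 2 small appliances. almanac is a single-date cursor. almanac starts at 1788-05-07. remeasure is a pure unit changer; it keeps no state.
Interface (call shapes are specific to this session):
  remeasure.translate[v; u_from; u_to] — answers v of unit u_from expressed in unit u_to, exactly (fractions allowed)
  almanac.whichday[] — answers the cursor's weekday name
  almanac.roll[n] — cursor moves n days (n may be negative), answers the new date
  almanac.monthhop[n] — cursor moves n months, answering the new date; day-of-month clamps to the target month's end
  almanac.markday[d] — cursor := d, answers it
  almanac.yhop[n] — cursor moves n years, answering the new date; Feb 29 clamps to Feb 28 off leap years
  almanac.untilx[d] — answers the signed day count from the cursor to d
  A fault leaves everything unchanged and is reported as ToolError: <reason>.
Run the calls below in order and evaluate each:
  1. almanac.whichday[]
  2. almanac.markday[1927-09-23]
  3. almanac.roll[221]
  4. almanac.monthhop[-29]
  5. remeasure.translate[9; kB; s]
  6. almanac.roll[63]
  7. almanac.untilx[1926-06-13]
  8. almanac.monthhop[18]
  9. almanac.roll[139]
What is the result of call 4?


I use almanac.whichday, and get Wednesday.
I try almanac.markday on d='1927-09-23', and get 1927-09-23.
Now I run almanac.roll on n='221', which returns 1928-05-01.
Then almanac.monthhop on n='-29', — result: 1925-12-01.
I call remeasure.translate on v='9', u_from='kB', u_to='s', — result: ToolError: incompatible units.
Calling almanac.roll on n='63', which returns 1926-02-02.
Invoking almanac.untilx on d='1926-06-13': 131.
I use almanac.monthhop on n='18': 1927-08-02.
Now I run almanac.roll on n='139', giving 1927-12-19.

Answer: 1925-12-01


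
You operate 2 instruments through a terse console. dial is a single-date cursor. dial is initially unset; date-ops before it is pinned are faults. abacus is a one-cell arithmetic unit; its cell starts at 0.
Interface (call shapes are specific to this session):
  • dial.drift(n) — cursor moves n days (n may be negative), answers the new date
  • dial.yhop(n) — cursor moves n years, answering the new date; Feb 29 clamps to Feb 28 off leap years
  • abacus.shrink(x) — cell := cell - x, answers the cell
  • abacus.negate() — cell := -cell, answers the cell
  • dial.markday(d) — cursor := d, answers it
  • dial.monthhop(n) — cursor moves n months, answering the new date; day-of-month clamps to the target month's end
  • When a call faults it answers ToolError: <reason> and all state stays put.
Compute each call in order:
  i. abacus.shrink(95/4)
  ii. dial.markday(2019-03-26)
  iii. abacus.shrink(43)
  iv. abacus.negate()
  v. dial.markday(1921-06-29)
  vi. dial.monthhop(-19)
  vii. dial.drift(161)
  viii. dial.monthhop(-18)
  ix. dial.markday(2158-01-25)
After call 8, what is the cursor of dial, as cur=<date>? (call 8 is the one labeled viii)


% abacus.shrink x→95/4
[out] -95/4
% dial.markday d→2019-03-26
[out] 2019-03-26
% abacus.shrink x→43
[out] -267/4
% abacus.negate
[out] 267/4
% dial.markday d→1921-06-29
[out] 1921-06-29
% dial.monthhop n→-19
[out] 1919-11-29
% dial.drift n→161
[out] 1920-05-08
% dial.monthhop n→-18
[out] 1918-11-08
% dial.markday d→2158-01-25
[out] 2158-01-25

Answer: cur=1918-11-08


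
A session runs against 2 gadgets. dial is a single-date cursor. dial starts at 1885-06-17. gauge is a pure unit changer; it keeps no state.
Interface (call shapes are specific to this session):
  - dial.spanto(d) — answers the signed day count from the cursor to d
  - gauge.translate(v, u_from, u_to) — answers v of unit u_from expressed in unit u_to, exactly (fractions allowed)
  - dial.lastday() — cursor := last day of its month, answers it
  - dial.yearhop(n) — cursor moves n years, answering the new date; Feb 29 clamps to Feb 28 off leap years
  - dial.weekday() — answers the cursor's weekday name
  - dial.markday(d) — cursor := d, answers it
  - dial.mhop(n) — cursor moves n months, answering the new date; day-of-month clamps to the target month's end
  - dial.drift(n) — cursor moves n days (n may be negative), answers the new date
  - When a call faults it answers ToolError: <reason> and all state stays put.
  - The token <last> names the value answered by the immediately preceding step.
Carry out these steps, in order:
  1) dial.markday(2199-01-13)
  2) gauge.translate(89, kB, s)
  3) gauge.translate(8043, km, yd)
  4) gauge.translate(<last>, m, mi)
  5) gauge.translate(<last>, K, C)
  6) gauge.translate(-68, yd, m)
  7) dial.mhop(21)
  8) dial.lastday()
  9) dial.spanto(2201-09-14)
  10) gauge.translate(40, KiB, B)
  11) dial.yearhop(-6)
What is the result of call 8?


Answer: 2200-10-31

Derivation:
>> dial.markday(d: 2199-01-13)
<< 2199-01-13
>> gauge.translate(v: 89, u_from: kB, u_to: s)
<< ToolError: incompatible units
>> gauge.translate(v: 8043, u_from: km, u_to: yd)
<< 3351250000/381
>> gauge.translate(v: <last>, u_from: m, u_to: mi)
<< 26181640625/4790313
>> gauge.translate(v: <last>, u_from: K, u_to: C)
<< 497463332581/95806260
>> gauge.translate(v: -68, u_from: yd, u_to: m)
<< -38862/625
>> dial.mhop(n: 21)
<< 2200-10-13
>> dial.lastday()
<< 2200-10-31
>> dial.spanto(d: 2201-09-14)
<< 318
>> gauge.translate(v: 40, u_from: KiB, u_to: B)
<< 40960
>> dial.yearhop(n: -6)
<< 2194-10-31


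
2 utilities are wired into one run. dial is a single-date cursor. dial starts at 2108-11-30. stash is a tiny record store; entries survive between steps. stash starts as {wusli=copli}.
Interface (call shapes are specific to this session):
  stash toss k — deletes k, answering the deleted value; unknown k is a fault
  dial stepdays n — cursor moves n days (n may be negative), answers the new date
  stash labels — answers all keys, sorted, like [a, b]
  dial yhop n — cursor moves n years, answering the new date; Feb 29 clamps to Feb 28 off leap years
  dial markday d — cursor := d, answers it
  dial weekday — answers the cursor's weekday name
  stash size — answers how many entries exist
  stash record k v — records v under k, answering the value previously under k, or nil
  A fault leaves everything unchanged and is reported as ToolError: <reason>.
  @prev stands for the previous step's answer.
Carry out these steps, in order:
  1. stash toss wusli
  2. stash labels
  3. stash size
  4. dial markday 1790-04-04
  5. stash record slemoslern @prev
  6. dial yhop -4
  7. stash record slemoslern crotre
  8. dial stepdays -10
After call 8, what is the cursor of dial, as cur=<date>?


% stash toss k=wusli
  copli
% stash labels
  []
% stash size
  0
% dial markday d=1790-04-04
  1790-04-04
% stash record k=slemoslern v=@prev
  nil
% dial yhop n=-4
  1786-04-04
% stash record k=slemoslern v=crotre
  1790-04-04
% dial stepdays n=-10
  1786-03-25

Answer: cur=1786-03-25


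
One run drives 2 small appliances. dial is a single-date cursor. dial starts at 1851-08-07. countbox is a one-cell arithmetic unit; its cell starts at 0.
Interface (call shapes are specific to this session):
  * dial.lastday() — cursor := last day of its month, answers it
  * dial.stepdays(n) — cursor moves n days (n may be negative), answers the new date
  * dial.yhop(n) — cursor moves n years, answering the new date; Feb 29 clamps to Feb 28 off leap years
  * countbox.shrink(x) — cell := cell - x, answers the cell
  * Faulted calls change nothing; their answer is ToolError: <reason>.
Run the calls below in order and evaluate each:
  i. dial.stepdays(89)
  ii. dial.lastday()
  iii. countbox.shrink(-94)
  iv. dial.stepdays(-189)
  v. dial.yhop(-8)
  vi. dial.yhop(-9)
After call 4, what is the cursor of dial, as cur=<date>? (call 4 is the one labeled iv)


Step: stepdays[n='89']
Result: 1851-11-04
Step: lastday[]
Result: 1851-11-30
Step: shrink[x='-94']
Result: 94
Step: stepdays[n='-189']
Result: 1851-05-25
Step: yhop[n='-8']
Result: 1843-05-25
Step: yhop[n='-9']
Result: 1834-05-25

Answer: cur=1851-05-25


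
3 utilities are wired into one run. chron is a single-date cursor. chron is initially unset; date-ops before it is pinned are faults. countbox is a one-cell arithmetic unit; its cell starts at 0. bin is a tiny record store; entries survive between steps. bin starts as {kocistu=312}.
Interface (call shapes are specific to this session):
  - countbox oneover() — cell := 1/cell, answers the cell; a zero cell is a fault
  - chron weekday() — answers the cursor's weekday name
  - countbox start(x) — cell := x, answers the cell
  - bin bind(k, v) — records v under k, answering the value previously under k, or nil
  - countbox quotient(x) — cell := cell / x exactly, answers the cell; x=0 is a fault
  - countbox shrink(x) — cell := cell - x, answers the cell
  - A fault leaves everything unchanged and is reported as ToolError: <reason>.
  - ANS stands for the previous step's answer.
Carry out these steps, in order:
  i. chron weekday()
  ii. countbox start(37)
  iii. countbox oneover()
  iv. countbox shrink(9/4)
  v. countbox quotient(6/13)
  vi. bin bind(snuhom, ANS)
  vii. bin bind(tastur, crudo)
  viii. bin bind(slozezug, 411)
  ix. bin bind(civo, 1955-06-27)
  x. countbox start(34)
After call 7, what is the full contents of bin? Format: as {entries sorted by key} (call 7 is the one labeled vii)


Using chron weekday(): ToolError: no date set.
I call countbox start with x→37, yielding 37.
I invoke countbox oneover, and get 1/37.
I use countbox shrink with x→9/4: -329/148.
I call countbox quotient with x→6/13, → -4277/888.
Next I call bin bind with k→snuhom, v→ANS, and observe nil.
Next I call bin bind with k→tastur, v→crudo, — result: nil.
I invoke bin bind with k→slozezug, v→411, → nil.
Using bin bind with k→civo, v→1955-06-27, which returns nil.
Then countbox start with x→34, and see 34.

Answer: {kocistu=312, snuhom=-4277/888, tastur=crudo}
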